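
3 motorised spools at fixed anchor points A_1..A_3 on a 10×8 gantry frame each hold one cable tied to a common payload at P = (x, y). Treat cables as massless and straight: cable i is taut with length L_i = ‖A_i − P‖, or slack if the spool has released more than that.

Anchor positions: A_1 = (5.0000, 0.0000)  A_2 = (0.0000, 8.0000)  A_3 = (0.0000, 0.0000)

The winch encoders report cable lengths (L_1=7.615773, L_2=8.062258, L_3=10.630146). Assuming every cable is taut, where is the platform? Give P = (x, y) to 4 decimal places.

expand ‖A_i−P‖²=L_i² and subtract eq 1 (c_i ≔ ‖A_i‖²−L_i²)
c_1 = 25.0000+0.0000−58.0000 = -33.0000
eq1−eq2 → [10.0000  -16.0000]·P = -32.0000
eq1−eq3 → [10.0000  0.0000]·P = 80.0000
2×2 solve → P = (8.0000, 7.0000)

(8.0000, 7.0000)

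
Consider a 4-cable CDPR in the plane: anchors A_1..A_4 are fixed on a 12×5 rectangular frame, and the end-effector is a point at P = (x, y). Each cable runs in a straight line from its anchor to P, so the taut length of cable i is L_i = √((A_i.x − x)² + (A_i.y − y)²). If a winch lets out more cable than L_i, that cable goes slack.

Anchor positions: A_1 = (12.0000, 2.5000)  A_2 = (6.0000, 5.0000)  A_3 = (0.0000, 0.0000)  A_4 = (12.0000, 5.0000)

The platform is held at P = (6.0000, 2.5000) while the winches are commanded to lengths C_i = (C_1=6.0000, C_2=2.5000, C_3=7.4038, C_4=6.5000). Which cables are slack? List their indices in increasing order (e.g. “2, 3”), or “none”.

cable 1: L_1 = ‖A_1−P‖ = 6.0000;  C_1 = 6.0000 → taut
cable 2: L_2 = ‖A_2−P‖ = 2.5000;  C_2 = 2.5000 → taut
cable 3: L_3 = ‖A_3−P‖ = 6.5000;  C_3 = 7.4038 → slack
cable 4: L_4 = ‖A_4−P‖ = 6.5000;  C_4 = 6.5000 → taut

3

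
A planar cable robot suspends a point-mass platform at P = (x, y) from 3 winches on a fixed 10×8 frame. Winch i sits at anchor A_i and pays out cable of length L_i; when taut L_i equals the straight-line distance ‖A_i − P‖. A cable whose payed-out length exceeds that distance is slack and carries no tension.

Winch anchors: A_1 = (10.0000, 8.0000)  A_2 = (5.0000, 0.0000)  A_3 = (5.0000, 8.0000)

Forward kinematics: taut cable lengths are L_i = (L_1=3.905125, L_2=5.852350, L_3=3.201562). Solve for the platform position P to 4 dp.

(7.0000, 5.5000)

circle eqns → linear via eq_j − eq_1; set k_j = A_j·A_j − L_j²
k_1 = 100.0000+64.0000−15.2500 = 148.7500
10.0000·x + 16.0000·y = k_1−k_2 = 158.0000
10.0000·x + 0.0000·y = k_1−k_3 = 70.0000
solve first two rows → x=7.0000, y=5.5000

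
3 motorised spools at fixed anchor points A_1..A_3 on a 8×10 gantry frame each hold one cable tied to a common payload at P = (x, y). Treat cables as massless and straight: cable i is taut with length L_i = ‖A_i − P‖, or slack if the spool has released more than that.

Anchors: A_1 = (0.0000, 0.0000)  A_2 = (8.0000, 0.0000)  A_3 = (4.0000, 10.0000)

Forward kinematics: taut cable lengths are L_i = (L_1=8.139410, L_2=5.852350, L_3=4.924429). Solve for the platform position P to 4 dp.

circle eqns → linear via eq_j − eq_1; set k_j = A_j·A_j − L_j²
k_1 = 0.0000+0.0000−66.2500 = -66.2500
-16.0000·x + 0.0000·y = k_1−k_2 = -96.0000
-8.0000·x − 20.0000·y = k_1−k_3 = -158.0000
solve first two rows → x=6.0000, y=5.5000

(6.0000, 5.5000)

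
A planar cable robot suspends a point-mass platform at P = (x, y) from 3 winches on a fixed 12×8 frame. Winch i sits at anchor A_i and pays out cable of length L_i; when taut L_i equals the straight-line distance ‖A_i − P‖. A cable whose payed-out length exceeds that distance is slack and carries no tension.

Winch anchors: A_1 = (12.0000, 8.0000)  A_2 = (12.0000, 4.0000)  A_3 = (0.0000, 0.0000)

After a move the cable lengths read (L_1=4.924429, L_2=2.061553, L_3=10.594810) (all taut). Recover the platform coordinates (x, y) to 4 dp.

circle eqns → linear via eq_j − eq_1; set k_j = A_j·A_j − L_j²
k_1 = 144.0000+64.0000−24.2500 = 183.7500
0.0000·x + 8.0000·y = k_1−k_2 = 28.0000
24.0000·x + 16.0000·y = k_1−k_3 = 296.0000
solve first two rows → x=10.0000, y=3.5000

(10.0000, 3.5000)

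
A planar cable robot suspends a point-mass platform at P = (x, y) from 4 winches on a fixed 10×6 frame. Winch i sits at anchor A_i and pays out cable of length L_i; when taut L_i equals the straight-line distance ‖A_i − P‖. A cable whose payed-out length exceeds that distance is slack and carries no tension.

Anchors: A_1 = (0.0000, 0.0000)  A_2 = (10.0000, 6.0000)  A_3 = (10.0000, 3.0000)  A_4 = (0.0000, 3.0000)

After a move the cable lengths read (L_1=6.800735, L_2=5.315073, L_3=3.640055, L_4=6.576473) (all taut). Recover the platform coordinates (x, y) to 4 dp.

expand ‖A_i−P‖²=L_i² and subtract eq 1 (q_i ≔ ‖A_i‖²−L_i²)
q_1 = 0.0000+0.0000−46.2500 = -46.2500
eq1−eq2 → [-20.0000  -12.0000]·P = -154.0000
eq1−eq3 → [-20.0000  -6.0000]·P = -142.0000
eq1−eq4 → [0.0000  -6.0000]·P = -12.0000
2×2 solve → P = (6.5000, 2.0000)
check cable 4: ‖A_4−P‖² = 43.2500 ≈ L_4² = 43.2500 ✓

(6.5000, 2.0000)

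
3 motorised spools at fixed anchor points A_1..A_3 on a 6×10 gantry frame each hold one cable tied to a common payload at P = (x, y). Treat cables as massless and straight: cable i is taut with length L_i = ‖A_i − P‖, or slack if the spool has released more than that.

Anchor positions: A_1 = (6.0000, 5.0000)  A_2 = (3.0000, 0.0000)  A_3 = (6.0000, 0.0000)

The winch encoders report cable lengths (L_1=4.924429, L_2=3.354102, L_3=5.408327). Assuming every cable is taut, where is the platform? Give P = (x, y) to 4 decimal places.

(1.5000, 3.0000)

expand ‖A_i−P‖²=L_i² and subtract eq 1 (c_i ≔ ‖A_i‖²−L_i²)
c_1 = 36.0000+25.0000−24.2500 = 36.7500
eq1−eq2 → [6.0000  10.0000]·P = 39.0000
eq1−eq3 → [0.0000  10.0000]·P = 30.0000
2×2 solve → P = (1.5000, 3.0000)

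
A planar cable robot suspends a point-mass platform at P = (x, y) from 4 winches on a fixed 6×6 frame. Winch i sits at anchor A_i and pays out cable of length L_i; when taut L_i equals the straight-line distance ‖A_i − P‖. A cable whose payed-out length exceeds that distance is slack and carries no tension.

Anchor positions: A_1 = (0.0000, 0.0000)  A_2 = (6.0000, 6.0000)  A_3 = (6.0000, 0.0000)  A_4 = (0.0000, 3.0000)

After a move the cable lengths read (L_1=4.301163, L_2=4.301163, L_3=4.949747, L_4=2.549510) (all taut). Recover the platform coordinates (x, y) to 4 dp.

circle eqns → linear via eq_j − eq_1; set k_j = A_j·A_j − L_j²
k_1 = 0.0000+0.0000−18.5000 = -18.5000
-12.0000·x − 12.0000·y = k_1−k_2 = -72.0000
-12.0000·x + 0.0000·y = k_1−k_3 = -30.0000
0.0000·x − 6.0000·y = k_1−k_4 = -21.0000
solve first two rows → x=2.5000, y=3.5000
check cable 4: ‖A_4−P‖² = 6.5000 ≈ L_4² = 6.5000 ✓

(2.5000, 3.5000)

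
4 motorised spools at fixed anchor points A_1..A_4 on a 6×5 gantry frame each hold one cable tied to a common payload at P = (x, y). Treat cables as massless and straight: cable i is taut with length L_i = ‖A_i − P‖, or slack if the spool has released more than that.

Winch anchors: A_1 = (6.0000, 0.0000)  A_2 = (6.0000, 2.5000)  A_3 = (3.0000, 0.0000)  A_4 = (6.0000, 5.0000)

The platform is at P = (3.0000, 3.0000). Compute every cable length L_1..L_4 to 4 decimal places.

(4.2426, 3.0414, 3.0000, 3.6056)

L_1: Δ = A_1−P = (3.0000, -3.0000) → ‖Δ‖ = √18.0000 = 4.2426
L_2: Δ = A_2−P = (3.0000, -0.5000) → ‖Δ‖ = √9.2500 = 3.0414
L_3: Δ = A_3−P = (0.0000, -3.0000) → ‖Δ‖ = √9.0000 = 3.0000
L_4: Δ = A_4−P = (3.0000, 2.0000) → ‖Δ‖ = √13.0000 = 3.6056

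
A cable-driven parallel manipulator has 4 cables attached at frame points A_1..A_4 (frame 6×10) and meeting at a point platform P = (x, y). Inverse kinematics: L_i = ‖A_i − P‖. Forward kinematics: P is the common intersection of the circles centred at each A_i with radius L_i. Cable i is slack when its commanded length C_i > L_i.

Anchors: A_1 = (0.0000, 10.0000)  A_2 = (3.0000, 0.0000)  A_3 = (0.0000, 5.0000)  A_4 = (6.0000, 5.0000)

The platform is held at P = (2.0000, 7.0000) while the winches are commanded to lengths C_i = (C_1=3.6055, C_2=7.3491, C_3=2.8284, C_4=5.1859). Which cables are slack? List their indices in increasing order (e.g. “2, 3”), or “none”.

cable 1: L_1 = ‖A_1−P‖ = 3.6056;  C_1 = 3.6055 → taut
cable 2: L_2 = ‖A_2−P‖ = 7.0711;  C_2 = 7.3491 → slack
cable 3: L_3 = ‖A_3−P‖ = 2.8284;  C_3 = 2.8284 → taut
cable 4: L_4 = ‖A_4−P‖ = 4.4721;  C_4 = 5.1859 → slack

2, 4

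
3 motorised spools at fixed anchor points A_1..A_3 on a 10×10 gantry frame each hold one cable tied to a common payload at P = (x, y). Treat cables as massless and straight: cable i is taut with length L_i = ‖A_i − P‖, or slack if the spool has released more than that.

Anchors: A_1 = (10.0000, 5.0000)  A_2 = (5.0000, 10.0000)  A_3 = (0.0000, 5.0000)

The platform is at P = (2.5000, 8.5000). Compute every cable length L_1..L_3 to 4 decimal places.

L_1 = √((10.0000−2.5000)² + (5.0000−8.5000)²) = 8.2765
L_2 = √((5.0000−2.5000)² + (10.0000−8.5000)²) = 2.9155
L_3 = √((0.0000−2.5000)² + (5.0000−8.5000)²) = 4.3012

(8.2765, 2.9155, 4.3012)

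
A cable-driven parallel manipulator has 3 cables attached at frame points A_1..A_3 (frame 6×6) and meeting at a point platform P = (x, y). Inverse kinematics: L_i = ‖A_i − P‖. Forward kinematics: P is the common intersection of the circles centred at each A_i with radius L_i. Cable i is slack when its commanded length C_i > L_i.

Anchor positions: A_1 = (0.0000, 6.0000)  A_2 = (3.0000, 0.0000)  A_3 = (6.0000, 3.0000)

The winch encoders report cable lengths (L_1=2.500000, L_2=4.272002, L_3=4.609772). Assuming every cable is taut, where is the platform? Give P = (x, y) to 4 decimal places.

each cable: (A_i−P)·(A_i−P) = L_i²; let q_i = ‖A_i‖²−L_i²
q_1 = 0.0000+36.0000−6.2500 = 29.7500
row 1: -6.0000x + 12.0000y = 39.0000  (q_2=-9.2500)
row 2: -12.0000x + 6.0000y = 6.0000  (q_3=23.7500)
Cramer on rows 1–2 → x = 1.5000, y = 4.0000

(1.5000, 4.0000)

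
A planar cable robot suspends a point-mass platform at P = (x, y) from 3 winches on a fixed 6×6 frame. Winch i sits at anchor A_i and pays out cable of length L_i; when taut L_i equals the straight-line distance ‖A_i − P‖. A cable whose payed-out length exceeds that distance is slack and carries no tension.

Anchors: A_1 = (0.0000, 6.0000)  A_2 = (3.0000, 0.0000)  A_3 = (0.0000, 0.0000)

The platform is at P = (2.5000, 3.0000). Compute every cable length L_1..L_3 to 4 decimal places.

(3.9051, 3.0414, 3.9051)

L_1 = √((0.0000−2.5000)² + (6.0000−3.0000)²) = 3.9051
L_2 = √((3.0000−2.5000)² + (0.0000−3.0000)²) = 3.0414
L_3 = √((0.0000−2.5000)² + (0.0000−3.0000)²) = 3.9051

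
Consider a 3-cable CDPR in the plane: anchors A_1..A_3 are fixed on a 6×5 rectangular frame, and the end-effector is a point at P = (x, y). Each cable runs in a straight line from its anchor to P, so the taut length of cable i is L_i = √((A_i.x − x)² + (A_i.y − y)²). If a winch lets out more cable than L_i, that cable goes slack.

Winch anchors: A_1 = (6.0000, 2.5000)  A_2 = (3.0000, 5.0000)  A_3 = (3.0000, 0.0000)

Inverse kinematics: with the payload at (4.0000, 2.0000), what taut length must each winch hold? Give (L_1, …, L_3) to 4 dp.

(2.0616, 3.1623, 2.2361)

L_1: Δ = A_1−P = (2.0000, 0.5000) → ‖Δ‖ = √4.2500 = 2.0616
L_2: Δ = A_2−P = (-1.0000, 3.0000) → ‖Δ‖ = √10.0000 = 3.1623
L_3: Δ = A_3−P = (-1.0000, -2.0000) → ‖Δ‖ = √5.0000 = 2.2361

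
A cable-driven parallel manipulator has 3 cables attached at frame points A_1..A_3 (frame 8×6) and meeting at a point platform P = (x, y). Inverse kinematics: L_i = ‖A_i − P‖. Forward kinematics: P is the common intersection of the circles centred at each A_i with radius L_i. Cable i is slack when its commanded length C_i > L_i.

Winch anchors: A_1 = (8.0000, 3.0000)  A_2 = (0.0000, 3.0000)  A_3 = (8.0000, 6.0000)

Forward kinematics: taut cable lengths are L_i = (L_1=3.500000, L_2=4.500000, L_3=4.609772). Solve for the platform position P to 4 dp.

(4.5000, 3.0000)

circle eqns → linear via eq_j − eq_1; set k_j = A_j·A_j − L_j²
k_1 = 64.0000+9.0000−12.2500 = 60.7500
16.0000·x + 0.0000·y = k_1−k_2 = 72.0000
0.0000·x − 6.0000·y = k_1−k_3 = -18.0000
solve first two rows → x=4.5000, y=3.0000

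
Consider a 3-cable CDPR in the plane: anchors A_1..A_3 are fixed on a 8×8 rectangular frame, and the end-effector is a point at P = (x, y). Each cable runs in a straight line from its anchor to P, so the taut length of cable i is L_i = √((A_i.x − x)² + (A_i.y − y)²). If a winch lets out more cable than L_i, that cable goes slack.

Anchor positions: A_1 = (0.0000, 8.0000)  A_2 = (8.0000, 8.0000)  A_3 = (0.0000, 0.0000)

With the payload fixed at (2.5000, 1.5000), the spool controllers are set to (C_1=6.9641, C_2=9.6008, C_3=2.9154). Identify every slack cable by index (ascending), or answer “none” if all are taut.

2

cable 1: √((-2.5000)²+(6.5000)²)=6.9642, C_1=6.9641: taut
cable 2: √((5.5000)²+(6.5000)²)=8.5147, C_2=9.6008: slack
cable 3: √((-2.5000)²+(-1.5000)²)=2.9155, C_3=2.9154: taut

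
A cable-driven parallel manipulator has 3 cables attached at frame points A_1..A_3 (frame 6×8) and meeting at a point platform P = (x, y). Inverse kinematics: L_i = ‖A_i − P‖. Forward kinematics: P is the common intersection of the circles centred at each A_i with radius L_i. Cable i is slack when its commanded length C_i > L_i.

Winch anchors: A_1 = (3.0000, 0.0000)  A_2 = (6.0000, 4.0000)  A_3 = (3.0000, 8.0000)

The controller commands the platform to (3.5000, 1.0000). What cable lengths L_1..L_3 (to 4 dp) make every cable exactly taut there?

L_1: Δ = A_1−P = (-0.5000, -1.0000) → ‖Δ‖ = √1.2500 = 1.1180
L_2: Δ = A_2−P = (2.5000, 3.0000) → ‖Δ‖ = √15.2500 = 3.9051
L_3: Δ = A_3−P = (-0.5000, 7.0000) → ‖Δ‖ = √49.2500 = 7.0178

(1.1180, 3.9051, 7.0178)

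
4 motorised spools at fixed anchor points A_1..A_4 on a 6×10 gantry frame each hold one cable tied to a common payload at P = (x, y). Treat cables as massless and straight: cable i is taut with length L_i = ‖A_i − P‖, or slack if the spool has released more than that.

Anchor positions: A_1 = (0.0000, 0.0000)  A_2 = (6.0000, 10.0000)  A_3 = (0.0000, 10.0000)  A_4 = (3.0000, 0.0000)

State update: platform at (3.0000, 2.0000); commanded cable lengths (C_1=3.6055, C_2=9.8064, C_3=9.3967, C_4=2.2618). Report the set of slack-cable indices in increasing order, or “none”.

2, 3, 4

i=1: geometric 3.6056 vs commanded 3.6055 ⇒ taut
i=2: geometric 8.5440 vs commanded 9.8064 ⇒ slack
i=3: geometric 8.5440 vs commanded 9.3967 ⇒ slack
i=4: geometric 2.0000 vs commanded 2.2618 ⇒ slack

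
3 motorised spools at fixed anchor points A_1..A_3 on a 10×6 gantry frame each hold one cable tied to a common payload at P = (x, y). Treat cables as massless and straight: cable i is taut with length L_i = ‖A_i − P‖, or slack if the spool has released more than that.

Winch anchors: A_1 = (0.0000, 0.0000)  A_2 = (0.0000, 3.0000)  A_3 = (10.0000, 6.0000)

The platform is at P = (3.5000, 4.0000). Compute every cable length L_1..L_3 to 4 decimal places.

cable 1: Δx=-3.5000, Δy=-4.0000; L_1 = √(Δx²+Δy²) = 5.3151
cable 2: Δx=-3.5000, Δy=-1.0000; L_2 = √(Δx²+Δy²) = 3.6401
cable 3: Δx=6.5000, Δy=2.0000; L_3 = √(Δx²+Δy²) = 6.8007

(5.3151, 3.6401, 6.8007)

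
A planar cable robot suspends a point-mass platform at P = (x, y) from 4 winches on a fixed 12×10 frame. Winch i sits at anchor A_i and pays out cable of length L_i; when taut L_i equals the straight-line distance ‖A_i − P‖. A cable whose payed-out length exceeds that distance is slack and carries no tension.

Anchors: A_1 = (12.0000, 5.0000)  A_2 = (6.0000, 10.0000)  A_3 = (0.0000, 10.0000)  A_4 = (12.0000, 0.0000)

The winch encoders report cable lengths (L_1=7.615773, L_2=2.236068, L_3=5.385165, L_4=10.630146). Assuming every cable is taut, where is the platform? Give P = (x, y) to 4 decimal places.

each cable: (A_i−P)·(A_i−P) = L_i²; let k_i = ‖A_i‖²−L_i²
k_1 = 144.0000+25.0000−58.0000 = 111.0000
row 1: 12.0000x − 10.0000y = -20.0000  (k_2=131.0000)
row 2: 24.0000x − 10.0000y = 40.0000  (k_3=71.0000)
row 3: 0.0000x + 10.0000y = 80.0000  (k_4=31.0000)
Cramer on rows 1–2 → x = 5.0000, y = 8.0000
check cable 4: ‖A_4−P‖² = 113.0000 ≈ L_4² = 113.0000 ✓

(5.0000, 8.0000)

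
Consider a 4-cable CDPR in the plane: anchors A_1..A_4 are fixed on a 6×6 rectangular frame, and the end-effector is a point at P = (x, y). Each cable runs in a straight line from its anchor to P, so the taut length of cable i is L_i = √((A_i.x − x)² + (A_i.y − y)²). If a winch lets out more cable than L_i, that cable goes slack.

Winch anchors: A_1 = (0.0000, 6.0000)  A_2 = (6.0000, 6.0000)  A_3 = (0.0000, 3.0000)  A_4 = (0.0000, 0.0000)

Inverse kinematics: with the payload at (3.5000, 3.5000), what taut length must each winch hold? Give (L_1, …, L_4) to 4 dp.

(4.3012, 3.5355, 3.5355, 4.9497)

L_1: Δ = A_1−P = (-3.5000, 2.5000) → ‖Δ‖ = √18.5000 = 4.3012
L_2: Δ = A_2−P = (2.5000, 2.5000) → ‖Δ‖ = √12.5000 = 3.5355
L_3: Δ = A_3−P = (-3.5000, -0.5000) → ‖Δ‖ = √12.5000 = 3.5355
L_4: Δ = A_4−P = (-3.5000, -3.5000) → ‖Δ‖ = √24.5000 = 4.9497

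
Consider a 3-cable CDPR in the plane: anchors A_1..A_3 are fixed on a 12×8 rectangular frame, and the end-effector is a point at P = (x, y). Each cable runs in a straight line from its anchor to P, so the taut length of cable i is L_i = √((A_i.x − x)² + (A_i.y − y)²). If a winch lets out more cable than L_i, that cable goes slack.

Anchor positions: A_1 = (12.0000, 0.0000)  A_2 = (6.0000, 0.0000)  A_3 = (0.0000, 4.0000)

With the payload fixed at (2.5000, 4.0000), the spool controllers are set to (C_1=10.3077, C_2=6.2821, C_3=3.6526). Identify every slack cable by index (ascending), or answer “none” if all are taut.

2, 3

cable 1: L_1 = ‖A_1−P‖ = 10.3078;  C_1 = 10.3077 → taut
cable 2: L_2 = ‖A_2−P‖ = 5.3151;  C_2 = 6.2821 → slack
cable 3: L_3 = ‖A_3−P‖ = 2.5000;  C_3 = 3.6526 → slack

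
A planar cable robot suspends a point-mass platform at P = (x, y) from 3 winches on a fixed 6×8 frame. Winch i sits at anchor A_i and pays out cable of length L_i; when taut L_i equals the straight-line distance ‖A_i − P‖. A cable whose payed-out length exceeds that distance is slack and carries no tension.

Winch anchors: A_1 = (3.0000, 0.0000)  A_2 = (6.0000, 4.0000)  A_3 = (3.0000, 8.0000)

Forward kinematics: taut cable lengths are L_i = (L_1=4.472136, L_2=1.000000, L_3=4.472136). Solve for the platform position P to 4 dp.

(5.0000, 4.0000)

each cable: (A_i−P)·(A_i−P) = L_i²; let c_i = ‖A_i‖²−L_i²
c_1 = 9.0000+0.0000−20.0000 = -11.0000
row 1: -6.0000x − 8.0000y = -62.0000  (c_2=51.0000)
row 2: 0.0000x − 16.0000y = -64.0000  (c_3=53.0000)
Cramer on rows 1–2 → x = 5.0000, y = 4.0000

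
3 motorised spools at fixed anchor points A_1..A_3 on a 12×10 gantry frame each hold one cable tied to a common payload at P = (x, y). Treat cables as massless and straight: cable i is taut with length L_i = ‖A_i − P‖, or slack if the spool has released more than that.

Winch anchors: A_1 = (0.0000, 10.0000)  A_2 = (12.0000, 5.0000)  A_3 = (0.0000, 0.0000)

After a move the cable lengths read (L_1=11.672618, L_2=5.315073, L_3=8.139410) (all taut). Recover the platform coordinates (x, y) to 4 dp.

(8.0000, 1.5000)

each cable: (A_i−P)·(A_i−P) = L_i²; let q_i = ‖A_i‖²−L_i²
q_1 = 0.0000+100.0000−136.2500 = -36.2500
row 1: -24.0000x + 10.0000y = -177.0000  (q_2=140.7500)
row 2: 0.0000x + 20.0000y = 30.0000  (q_3=-66.2500)
Cramer on rows 1–2 → x = 8.0000, y = 1.5000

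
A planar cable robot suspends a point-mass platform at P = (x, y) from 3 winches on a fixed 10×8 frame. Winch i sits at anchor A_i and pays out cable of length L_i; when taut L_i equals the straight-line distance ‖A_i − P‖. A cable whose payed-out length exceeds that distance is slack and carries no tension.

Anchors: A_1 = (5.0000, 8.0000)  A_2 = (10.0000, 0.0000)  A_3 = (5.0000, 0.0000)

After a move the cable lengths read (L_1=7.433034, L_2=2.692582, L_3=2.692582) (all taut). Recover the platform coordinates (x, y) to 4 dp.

(7.5000, 1.0000)

circle eqns → linear via eq_j − eq_1; set q_j = A_j·A_j − L_j²
q_1 = 25.0000+64.0000−55.2500 = 33.7500
-10.0000·x + 16.0000·y = q_1−q_2 = -59.0000
0.0000·x + 16.0000·y = q_1−q_3 = 16.0000
solve first two rows → x=7.5000, y=1.0000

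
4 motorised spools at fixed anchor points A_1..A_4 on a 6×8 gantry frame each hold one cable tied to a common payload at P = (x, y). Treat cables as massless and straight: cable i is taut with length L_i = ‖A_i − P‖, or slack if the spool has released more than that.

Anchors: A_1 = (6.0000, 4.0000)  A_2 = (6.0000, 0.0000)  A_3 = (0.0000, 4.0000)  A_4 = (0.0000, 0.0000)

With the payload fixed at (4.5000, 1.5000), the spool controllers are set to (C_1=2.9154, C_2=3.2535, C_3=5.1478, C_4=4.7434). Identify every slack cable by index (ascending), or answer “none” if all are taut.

2

cable 1: √((1.5000)²+(2.5000)²)=2.9155, C_1=2.9154: taut
cable 2: √((1.5000)²+(-1.5000)²)=2.1213, C_2=3.2535: slack
cable 3: √((-4.5000)²+(2.5000)²)=5.1478, C_3=5.1478: taut
cable 4: √((-4.5000)²+(-1.5000)²)=4.7434, C_4=4.7434: taut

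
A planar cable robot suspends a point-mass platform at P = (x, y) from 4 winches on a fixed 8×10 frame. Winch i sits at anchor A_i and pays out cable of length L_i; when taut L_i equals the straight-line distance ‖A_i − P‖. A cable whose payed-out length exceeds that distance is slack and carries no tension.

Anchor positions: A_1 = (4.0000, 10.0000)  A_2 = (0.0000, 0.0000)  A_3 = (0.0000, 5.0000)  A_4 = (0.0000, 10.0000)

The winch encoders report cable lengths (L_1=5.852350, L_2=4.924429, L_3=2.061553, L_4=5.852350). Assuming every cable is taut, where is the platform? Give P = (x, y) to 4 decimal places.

each cable: (A_i−P)·(A_i−P) = L_i²; let c_i = ‖A_i‖²−L_i²
c_1 = 16.0000+100.0000−34.2500 = 81.7500
row 1: 8.0000x + 20.0000y = 106.0000  (c_2=-24.2500)
row 2: 8.0000x + 10.0000y = 61.0000  (c_3=20.7500)
row 3: 8.0000x + 0.0000y = 16.0000  (c_4=65.7500)
Cramer on rows 1–2 → x = 2.0000, y = 4.5000
check cable 4: ‖A_4−P‖² = 34.2500 ≈ L_4² = 34.2500 ✓

(2.0000, 4.5000)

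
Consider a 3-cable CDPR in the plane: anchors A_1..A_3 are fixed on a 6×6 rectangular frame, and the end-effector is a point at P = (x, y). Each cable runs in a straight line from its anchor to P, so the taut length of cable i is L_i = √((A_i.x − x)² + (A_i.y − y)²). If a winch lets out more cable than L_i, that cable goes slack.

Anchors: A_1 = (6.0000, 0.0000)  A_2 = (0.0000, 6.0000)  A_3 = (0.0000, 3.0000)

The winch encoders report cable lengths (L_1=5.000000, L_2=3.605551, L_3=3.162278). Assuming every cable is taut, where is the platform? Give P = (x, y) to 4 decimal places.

expand ‖A_i−P‖²=L_i² and subtract eq 1 (k_i ≔ ‖A_i‖²−L_i²)
k_1 = 36.0000+0.0000−25.0000 = 11.0000
eq1−eq2 → [12.0000  -12.0000]·P = -12.0000
eq1−eq3 → [12.0000  -6.0000]·P = 12.0000
2×2 solve → P = (3.0000, 4.0000)

(3.0000, 4.0000)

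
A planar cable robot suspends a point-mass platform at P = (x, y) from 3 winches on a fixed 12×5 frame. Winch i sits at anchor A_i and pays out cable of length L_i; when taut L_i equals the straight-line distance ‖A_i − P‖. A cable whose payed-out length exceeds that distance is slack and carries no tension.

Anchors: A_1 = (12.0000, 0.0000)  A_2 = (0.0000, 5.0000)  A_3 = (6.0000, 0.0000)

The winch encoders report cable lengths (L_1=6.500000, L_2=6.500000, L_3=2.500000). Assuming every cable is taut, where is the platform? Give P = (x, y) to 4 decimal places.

circle eqns → linear via eq_j − eq_1; set q_j = A_j·A_j − L_j²
q_1 = 144.0000+0.0000−42.2500 = 101.7500
24.0000·x − 10.0000·y = q_1−q_2 = 119.0000
12.0000·x + 0.0000·y = q_1−q_3 = 72.0000
solve first two rows → x=6.0000, y=2.5000

(6.0000, 2.5000)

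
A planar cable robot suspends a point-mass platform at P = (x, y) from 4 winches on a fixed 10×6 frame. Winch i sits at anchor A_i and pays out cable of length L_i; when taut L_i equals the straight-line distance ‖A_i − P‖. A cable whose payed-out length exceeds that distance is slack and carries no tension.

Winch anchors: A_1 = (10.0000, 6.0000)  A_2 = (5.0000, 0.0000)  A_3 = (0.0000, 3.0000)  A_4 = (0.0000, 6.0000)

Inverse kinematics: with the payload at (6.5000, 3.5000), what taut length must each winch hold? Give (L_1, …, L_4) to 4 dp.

cable 1: Δx=3.5000, Δy=2.5000; L_1 = √(Δx²+Δy²) = 4.3012
cable 2: Δx=-1.5000, Δy=-3.5000; L_2 = √(Δx²+Δy²) = 3.8079
cable 3: Δx=-6.5000, Δy=-0.5000; L_3 = √(Δx²+Δy²) = 6.5192
cable 4: Δx=-6.5000, Δy=2.5000; L_4 = √(Δx²+Δy²) = 6.9642

(4.3012, 3.8079, 6.5192, 6.9642)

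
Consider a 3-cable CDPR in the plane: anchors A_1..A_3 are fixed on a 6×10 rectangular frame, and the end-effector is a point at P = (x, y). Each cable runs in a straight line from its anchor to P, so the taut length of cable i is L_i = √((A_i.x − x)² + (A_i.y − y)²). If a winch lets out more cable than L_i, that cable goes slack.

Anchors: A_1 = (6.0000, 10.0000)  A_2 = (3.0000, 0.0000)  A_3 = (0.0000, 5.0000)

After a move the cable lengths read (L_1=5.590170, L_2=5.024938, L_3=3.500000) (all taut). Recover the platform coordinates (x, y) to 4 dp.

(3.5000, 5.0000)

each cable: (A_i−P)·(A_i−P) = L_i²; let k_i = ‖A_i‖²−L_i²
k_1 = 36.0000+100.0000−31.2500 = 104.7500
row 1: 6.0000x + 20.0000y = 121.0000  (k_2=-16.2500)
row 2: 12.0000x + 10.0000y = 92.0000  (k_3=12.7500)
Cramer on rows 1–2 → x = 3.5000, y = 5.0000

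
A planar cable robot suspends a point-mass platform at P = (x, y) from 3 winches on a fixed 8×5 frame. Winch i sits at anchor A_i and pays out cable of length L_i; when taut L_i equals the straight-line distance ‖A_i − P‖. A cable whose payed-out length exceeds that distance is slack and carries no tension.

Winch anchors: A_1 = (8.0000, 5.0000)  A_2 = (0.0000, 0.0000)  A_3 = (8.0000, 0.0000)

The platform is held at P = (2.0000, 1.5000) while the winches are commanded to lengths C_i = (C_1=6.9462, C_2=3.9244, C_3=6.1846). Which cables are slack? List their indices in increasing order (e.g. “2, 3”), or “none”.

2

cable 1: √((6.0000)²+(3.5000)²)=6.9462, C_1=6.9462: taut
cable 2: √((-2.0000)²+(-1.5000)²)=2.5000, C_2=3.9244: slack
cable 3: √((6.0000)²+(-1.5000)²)=6.1847, C_3=6.1846: taut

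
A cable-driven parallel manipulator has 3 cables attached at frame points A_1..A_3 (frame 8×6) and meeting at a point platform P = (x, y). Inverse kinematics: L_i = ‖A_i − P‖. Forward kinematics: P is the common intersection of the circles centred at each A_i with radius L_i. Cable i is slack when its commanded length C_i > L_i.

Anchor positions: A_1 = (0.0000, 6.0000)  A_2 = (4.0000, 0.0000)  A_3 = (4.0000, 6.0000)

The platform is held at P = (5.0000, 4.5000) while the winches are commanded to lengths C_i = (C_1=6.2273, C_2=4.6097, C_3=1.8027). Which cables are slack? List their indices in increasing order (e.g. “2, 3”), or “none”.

1

cable 1: √((-5.0000)²+(1.5000)²)=5.2202, C_1=6.2273: slack
cable 2: √((-1.0000)²+(-4.5000)²)=4.6098, C_2=4.6097: taut
cable 3: √((-1.0000)²+(1.5000)²)=1.8028, C_3=1.8027: taut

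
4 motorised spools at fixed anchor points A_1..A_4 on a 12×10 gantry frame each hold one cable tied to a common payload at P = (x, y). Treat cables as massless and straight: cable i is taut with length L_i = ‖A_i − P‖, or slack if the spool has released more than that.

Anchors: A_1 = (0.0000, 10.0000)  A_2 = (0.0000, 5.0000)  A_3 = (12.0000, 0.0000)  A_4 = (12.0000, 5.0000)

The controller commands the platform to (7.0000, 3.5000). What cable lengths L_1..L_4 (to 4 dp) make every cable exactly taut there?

L_1 = √((0.0000−7.0000)² + (10.0000−3.5000)²) = 9.5525
L_2 = √((0.0000−7.0000)² + (5.0000−3.5000)²) = 7.1589
L_3 = √((12.0000−7.0000)² + (0.0000−3.5000)²) = 6.1033
L_4 = √((12.0000−7.0000)² + (5.0000−3.5000)²) = 5.2202

(9.5525, 7.1589, 6.1033, 5.2202)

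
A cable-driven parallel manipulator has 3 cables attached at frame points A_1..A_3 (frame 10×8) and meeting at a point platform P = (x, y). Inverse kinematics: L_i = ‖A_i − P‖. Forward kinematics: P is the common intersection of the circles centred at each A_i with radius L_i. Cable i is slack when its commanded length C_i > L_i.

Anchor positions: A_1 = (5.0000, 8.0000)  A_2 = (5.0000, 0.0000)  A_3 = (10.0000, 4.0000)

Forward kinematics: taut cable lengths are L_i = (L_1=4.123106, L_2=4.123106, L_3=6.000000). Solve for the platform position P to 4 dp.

(4.0000, 4.0000)

each cable: (A_i−P)·(A_i−P) = L_i²; let k_i = ‖A_i‖²−L_i²
k_1 = 25.0000+64.0000−17.0000 = 72.0000
row 1: 0.0000x + 16.0000y = 64.0000  (k_2=8.0000)
row 2: -10.0000x + 8.0000y = -8.0000  (k_3=80.0000)
Cramer on rows 1–2 → x = 4.0000, y = 4.0000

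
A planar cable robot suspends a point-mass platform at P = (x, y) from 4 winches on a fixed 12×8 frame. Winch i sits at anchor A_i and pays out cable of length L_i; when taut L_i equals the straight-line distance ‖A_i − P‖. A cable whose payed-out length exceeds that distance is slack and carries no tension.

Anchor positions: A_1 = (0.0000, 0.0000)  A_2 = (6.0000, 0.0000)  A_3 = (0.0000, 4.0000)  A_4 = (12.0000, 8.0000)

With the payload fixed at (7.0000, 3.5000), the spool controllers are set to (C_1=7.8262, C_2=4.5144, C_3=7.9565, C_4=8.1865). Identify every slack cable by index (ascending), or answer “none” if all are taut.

2, 3, 4

i=1: geometric 7.8262 vs commanded 7.8262 ⇒ taut
i=2: geometric 3.6401 vs commanded 4.5144 ⇒ slack
i=3: geometric 7.0178 vs commanded 7.9565 ⇒ slack
i=4: geometric 6.7268 vs commanded 8.1865 ⇒ slack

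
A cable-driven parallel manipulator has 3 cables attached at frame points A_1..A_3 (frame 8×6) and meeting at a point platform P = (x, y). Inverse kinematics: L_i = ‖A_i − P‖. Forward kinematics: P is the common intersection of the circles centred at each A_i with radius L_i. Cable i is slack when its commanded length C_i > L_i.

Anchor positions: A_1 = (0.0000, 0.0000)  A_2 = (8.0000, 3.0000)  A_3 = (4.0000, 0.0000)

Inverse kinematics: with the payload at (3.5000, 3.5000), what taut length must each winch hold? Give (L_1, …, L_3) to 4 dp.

L_1: Δ = A_1−P = (-3.5000, -3.5000) → ‖Δ‖ = √24.5000 = 4.9497
L_2: Δ = A_2−P = (4.5000, -0.5000) → ‖Δ‖ = √20.5000 = 4.5277
L_3: Δ = A_3−P = (0.5000, -3.5000) → ‖Δ‖ = √12.5000 = 3.5355

(4.9497, 4.5277, 3.5355)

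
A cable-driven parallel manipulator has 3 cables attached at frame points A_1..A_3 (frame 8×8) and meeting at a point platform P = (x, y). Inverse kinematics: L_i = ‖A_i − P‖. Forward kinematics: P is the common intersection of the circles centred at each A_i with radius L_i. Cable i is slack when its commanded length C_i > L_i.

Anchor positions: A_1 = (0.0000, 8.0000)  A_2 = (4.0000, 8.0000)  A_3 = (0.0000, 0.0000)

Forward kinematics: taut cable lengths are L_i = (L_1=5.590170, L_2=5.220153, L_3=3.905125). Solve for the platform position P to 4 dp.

(2.5000, 3.0000)

circle eqns → linear via eq_j − eq_1; set c_j = A_j·A_j − L_j²
c_1 = 0.0000+64.0000−31.2500 = 32.7500
-8.0000·x + 0.0000·y = c_1−c_2 = -20.0000
0.0000·x + 16.0000·y = c_1−c_3 = 48.0000
solve first two rows → x=2.5000, y=3.0000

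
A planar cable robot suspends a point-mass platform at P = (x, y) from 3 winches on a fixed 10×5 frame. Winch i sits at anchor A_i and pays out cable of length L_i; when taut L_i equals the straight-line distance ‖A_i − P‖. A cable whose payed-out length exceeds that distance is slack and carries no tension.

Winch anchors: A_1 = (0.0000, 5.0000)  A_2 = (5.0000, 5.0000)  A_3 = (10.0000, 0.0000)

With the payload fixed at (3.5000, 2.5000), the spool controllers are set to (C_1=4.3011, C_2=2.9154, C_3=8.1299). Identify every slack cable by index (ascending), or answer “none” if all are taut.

3

i=1: geometric 4.3012 vs commanded 4.3011 ⇒ taut
i=2: geometric 2.9155 vs commanded 2.9154 ⇒ taut
i=3: geometric 6.9642 vs commanded 8.1299 ⇒ slack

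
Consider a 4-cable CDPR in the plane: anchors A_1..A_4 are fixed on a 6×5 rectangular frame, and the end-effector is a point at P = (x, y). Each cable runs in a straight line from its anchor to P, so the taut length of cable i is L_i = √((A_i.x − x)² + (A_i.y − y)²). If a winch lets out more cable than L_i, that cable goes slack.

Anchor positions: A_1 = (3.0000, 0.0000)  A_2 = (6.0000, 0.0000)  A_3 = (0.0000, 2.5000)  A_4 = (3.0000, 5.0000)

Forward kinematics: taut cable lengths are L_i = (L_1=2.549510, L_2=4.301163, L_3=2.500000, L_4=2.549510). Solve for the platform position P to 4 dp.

each cable: (A_i−P)·(A_i−P) = L_i²; let k_i = ‖A_i‖²−L_i²
k_1 = 9.0000+0.0000−6.5000 = 2.5000
row 1: -6.0000x + 0.0000y = -15.0000  (k_2=17.5000)
row 2: 6.0000x − 5.0000y = 2.5000  (k_3=0.0000)
row 3: 0.0000x − 10.0000y = -25.0000  (k_4=27.5000)
Cramer on rows 1–2 → x = 2.5000, y = 2.5000
check cable 4: ‖A_4−P‖² = 6.5000 ≈ L_4² = 6.5000 ✓

(2.5000, 2.5000)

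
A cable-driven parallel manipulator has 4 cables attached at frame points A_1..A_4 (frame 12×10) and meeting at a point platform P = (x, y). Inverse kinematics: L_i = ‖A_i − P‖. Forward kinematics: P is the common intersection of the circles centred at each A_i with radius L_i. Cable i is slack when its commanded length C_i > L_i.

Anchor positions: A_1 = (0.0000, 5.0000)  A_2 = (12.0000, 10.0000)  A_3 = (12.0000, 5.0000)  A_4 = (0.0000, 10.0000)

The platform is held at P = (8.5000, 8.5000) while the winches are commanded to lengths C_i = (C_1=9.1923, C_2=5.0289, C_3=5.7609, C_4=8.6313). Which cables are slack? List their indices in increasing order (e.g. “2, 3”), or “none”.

2, 3

i=1: geometric 9.1924 vs commanded 9.1923 ⇒ taut
i=2: geometric 3.8079 vs commanded 5.0289 ⇒ slack
i=3: geometric 4.9497 vs commanded 5.7609 ⇒ slack
i=4: geometric 8.6313 vs commanded 8.6313 ⇒ taut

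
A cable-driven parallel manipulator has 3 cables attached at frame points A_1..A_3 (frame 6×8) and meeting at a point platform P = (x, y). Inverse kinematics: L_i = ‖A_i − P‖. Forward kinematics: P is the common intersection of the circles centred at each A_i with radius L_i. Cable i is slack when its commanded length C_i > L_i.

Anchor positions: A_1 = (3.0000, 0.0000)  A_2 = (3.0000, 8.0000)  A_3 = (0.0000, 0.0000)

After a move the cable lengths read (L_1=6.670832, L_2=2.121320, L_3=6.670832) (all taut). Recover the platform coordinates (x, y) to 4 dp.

(1.5000, 6.5000)

circle eqns → linear via eq_j − eq_1; set c_j = A_j·A_j − L_j²
c_1 = 9.0000+0.0000−44.5000 = -35.5000
0.0000·x − 16.0000·y = c_1−c_2 = -104.0000
6.0000·x + 0.0000·y = c_1−c_3 = 9.0000
solve first two rows → x=1.5000, y=6.5000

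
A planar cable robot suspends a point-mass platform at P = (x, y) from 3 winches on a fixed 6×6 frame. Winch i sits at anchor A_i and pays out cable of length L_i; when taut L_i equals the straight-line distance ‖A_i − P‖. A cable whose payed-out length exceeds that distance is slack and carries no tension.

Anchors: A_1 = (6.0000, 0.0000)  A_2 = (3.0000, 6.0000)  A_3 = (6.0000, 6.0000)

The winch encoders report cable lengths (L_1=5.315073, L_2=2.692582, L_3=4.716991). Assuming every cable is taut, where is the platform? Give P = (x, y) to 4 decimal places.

circle eqns → linear via eq_j − eq_1; set k_j = A_j·A_j − L_j²
k_1 = 36.0000+0.0000−28.2500 = 7.7500
6.0000·x − 12.0000·y = k_1−k_2 = -30.0000
0.0000·x − 12.0000·y = k_1−k_3 = -42.0000
solve first two rows → x=2.0000, y=3.5000

(2.0000, 3.5000)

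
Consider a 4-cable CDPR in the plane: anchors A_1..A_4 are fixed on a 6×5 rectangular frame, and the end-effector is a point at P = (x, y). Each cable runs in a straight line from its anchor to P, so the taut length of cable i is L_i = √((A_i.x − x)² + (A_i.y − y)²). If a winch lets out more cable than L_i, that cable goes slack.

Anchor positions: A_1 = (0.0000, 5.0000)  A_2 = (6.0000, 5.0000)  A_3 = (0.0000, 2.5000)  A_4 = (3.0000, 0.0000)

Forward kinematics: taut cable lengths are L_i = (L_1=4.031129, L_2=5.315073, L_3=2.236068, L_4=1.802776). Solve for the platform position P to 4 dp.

each cable: (A_i−P)·(A_i−P) = L_i²; let c_i = ‖A_i‖²−L_i²
c_1 = 0.0000+25.0000−16.2500 = 8.7500
row 1: -12.0000x + 0.0000y = -24.0000  (c_2=32.7500)
row 2: 0.0000x + 5.0000y = 7.5000  (c_3=1.2500)
row 3: -6.0000x + 10.0000y = 3.0000  (c_4=5.7500)
Cramer on rows 1–2 → x = 2.0000, y = 1.5000
check cable 4: ‖A_4−P‖² = 3.2500 ≈ L_4² = 3.2500 ✓

(2.0000, 1.5000)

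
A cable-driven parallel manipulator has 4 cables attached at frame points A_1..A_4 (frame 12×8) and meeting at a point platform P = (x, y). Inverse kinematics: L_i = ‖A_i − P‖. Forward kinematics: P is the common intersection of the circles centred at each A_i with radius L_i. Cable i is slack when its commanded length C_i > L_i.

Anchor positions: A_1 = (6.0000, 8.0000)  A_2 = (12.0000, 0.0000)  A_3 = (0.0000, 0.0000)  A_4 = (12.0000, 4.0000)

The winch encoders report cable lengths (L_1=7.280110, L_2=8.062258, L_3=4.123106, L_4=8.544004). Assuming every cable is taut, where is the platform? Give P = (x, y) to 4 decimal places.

circle eqns → linear via eq_j − eq_1; set c_j = A_j·A_j − L_j²
c_1 = 36.0000+64.0000−53.0000 = 47.0000
-12.0000·x + 16.0000·y = c_1−c_2 = -32.0000
12.0000·x + 16.0000·y = c_1−c_3 = 64.0000
-12.0000·x + 8.0000·y = c_1−c_4 = -40.0000
solve first two rows → x=4.0000, y=1.0000
check cable 4: ‖A_4−P‖² = 73.0000 ≈ L_4² = 73.0000 ✓

(4.0000, 1.0000)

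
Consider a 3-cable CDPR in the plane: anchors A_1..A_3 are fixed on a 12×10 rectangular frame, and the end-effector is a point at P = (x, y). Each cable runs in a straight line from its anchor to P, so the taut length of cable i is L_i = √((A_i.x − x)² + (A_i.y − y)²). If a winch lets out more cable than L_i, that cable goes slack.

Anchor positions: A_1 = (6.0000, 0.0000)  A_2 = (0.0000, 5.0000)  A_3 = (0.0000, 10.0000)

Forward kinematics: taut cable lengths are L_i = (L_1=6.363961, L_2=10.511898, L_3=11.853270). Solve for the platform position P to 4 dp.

(10.5000, 4.5000)

expand ‖A_i−P‖²=L_i² and subtract eq 1 (c_i ≔ ‖A_i‖²−L_i²)
c_1 = 36.0000+0.0000−40.5000 = -4.5000
eq1−eq2 → [12.0000  -10.0000]·P = 81.0000
eq1−eq3 → [12.0000  -20.0000]·P = 36.0000
2×2 solve → P = (10.5000, 4.5000)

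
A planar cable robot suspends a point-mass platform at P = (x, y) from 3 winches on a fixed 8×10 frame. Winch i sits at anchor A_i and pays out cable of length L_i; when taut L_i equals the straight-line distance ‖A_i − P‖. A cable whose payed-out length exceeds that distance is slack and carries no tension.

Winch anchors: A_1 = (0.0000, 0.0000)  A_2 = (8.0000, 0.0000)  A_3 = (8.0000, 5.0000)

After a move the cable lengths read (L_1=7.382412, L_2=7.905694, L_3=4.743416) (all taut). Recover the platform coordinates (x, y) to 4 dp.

expand ‖A_i−P‖²=L_i² and subtract eq 1 (q_i ≔ ‖A_i‖²−L_i²)
q_1 = 0.0000+0.0000−54.5000 = -54.5000
eq1−eq2 → [-16.0000  0.0000]·P = -56.0000
eq1−eq3 → [-16.0000  -10.0000]·P = -121.0000
2×2 solve → P = (3.5000, 6.5000)

(3.5000, 6.5000)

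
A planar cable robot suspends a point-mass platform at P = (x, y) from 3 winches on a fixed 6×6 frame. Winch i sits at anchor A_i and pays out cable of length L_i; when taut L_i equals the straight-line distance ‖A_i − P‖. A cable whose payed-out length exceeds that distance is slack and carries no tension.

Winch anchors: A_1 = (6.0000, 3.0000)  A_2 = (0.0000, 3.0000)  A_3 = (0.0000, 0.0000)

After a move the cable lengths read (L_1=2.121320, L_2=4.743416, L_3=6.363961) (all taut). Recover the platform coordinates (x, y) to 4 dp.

(4.5000, 4.5000)

expand ‖A_i−P‖²=L_i² and subtract eq 1 (q_i ≔ ‖A_i‖²−L_i²)
q_1 = 36.0000+9.0000−4.5000 = 40.5000
eq1−eq2 → [12.0000  0.0000]·P = 54.0000
eq1−eq3 → [12.0000  6.0000]·P = 81.0000
2×2 solve → P = (4.5000, 4.5000)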